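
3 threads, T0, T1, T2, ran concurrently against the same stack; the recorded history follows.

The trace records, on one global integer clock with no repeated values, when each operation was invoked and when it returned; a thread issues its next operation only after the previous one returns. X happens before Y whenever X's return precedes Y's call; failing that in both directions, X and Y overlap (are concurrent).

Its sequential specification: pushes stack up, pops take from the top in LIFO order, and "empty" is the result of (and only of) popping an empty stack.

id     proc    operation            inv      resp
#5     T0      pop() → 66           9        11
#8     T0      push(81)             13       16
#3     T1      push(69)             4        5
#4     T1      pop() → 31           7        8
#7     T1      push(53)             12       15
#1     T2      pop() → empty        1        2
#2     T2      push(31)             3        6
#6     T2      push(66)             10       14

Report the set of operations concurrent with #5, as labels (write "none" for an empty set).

#6

overlap test against #5 [9,11]: concurrent iff the interval meets 9..11
#1 [1,2]: before
#2 [3,6]: before
#3 [4,5]: before
#4 [7,8]: before
#6 [10,14]: concurrent
#7 [12,15]: after
#8 [13,16]: after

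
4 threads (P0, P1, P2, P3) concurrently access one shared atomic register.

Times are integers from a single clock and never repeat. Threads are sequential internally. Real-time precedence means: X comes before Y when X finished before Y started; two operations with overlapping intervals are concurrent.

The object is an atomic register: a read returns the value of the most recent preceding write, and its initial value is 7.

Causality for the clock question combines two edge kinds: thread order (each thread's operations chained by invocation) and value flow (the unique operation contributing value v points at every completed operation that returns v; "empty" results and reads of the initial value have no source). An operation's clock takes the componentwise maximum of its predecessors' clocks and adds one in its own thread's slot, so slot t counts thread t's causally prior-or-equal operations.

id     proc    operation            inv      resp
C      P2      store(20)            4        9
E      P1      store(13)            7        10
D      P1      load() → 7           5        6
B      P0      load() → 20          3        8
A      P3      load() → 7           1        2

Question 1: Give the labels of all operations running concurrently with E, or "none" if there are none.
B, C

overlap test against E [7,10]: concurrent iff the interval meets 7..10
A [1,2]: before
B [3,8]: concurrent
C [4,9]: concurrent
D [5,6]: before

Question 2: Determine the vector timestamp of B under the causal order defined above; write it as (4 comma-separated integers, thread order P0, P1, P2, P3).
(1, 0, 1, 0)

root op A, invoked 1: fresh clock plus P3's own tick → (0, 0, 0, 1)
root op C, invoked 4: fresh clock plus P2's own tick → (0, 0, 1, 0)
root op D, invoked 5: fresh clock plus P1's own tick → (0, 1, 0, 0)
merge at E (invoked 7): VC(D)=(0, 1, 0, 0), own-thread bump on P1 → (0, 2, 0, 0)
merge at B (invoked 3): VC(C)=(0, 0, 1, 0), own-thread bump on P0 → (1, 0, 1, 0)
target: VC(B) = (1, 0, 1, 0)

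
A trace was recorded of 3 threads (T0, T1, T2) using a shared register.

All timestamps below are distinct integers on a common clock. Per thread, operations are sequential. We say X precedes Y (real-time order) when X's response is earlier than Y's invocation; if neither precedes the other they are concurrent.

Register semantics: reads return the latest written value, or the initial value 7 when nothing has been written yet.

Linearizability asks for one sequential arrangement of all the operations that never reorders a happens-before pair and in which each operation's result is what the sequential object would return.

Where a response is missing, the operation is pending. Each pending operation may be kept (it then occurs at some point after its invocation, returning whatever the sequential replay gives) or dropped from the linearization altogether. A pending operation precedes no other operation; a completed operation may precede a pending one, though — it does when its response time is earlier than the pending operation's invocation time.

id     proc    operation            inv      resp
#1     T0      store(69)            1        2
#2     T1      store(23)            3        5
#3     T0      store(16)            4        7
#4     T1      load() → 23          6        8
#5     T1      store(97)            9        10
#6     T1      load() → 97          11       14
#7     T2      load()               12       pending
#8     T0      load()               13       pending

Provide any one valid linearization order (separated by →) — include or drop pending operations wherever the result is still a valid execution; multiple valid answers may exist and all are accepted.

#1 → #2 → #4 → #3 → #5 → #6

1. #1 store(69), leaving value 69
2. #2 store(23), leaving value 23
3. #4 load() → 23, leaving value 23
4. #3 store(16), leaving value 16
5. #5 store(97), leaving value 97
6. #6 load() → 97, leaving value 97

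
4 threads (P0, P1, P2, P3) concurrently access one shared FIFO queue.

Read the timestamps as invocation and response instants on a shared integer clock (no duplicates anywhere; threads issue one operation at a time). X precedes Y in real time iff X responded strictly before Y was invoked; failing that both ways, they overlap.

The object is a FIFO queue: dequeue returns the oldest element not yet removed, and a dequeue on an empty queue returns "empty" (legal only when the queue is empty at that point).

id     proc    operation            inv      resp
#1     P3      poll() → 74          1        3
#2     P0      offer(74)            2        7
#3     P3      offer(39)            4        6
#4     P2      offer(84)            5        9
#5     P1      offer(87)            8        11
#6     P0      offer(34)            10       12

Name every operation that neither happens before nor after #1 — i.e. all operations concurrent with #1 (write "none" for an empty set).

#2

#1 spans [1,3]: anything still running between times 1 and 3 counts as concurrent
#2 [2,7]: concurrent
#3 [4,6]: after
#4 [5,9]: after
#5 [8,11]: after
#6 [10,12]: after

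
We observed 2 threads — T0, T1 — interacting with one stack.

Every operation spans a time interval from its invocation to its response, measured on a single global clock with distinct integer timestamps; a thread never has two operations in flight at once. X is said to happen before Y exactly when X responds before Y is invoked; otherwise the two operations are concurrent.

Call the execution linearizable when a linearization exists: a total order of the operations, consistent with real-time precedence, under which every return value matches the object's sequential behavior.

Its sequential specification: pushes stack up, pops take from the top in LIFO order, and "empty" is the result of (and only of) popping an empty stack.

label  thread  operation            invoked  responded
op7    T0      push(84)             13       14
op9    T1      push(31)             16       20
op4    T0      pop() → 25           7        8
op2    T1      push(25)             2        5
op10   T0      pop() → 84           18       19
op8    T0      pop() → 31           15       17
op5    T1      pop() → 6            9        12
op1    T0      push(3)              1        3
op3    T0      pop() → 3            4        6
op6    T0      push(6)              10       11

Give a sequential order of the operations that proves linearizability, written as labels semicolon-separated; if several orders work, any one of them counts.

after step 1 (op1 push(3)): stack <3>
after step 2 (op3 pop() → 3): stack <>
after step 3 (op2 push(25)): stack <25>
after step 4 (op4 pop() → 25): stack <>
after step 5 (op6 push(6)): stack <6>
after step 6 (op5 pop() → 6): stack <>
after step 7 (op7 push(84)): stack <84>
after step 8 (op9 push(31)): stack <84,31>
after step 9 (op8 pop() → 31): stack <84>
after step 10 (op10 pop() → 84): stack <>

op1; op3; op2; op4; op6; op5; op7; op9; op8; op10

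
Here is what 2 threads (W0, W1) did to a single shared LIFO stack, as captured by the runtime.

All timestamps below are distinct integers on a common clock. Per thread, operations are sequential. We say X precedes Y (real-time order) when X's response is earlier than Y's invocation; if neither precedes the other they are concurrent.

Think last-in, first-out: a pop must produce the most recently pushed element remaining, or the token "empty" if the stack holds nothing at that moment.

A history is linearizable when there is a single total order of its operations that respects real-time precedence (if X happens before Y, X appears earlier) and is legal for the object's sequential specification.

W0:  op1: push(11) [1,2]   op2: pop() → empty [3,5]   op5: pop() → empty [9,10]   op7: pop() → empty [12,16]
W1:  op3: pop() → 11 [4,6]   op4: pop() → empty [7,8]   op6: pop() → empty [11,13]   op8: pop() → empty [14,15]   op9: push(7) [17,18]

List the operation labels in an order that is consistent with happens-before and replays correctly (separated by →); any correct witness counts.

after step 1 (op1 push(11)): stack <11>
after step 2 (op3 pop() → 11): stack <>
after step 3 (op2 pop() → empty): stack <>
after step 4 (op4 pop() → empty): stack <>
after step 5 (op5 pop() → empty): stack <>
after step 6 (op6 pop() → empty): stack <>
after step 7 (op7 pop() → empty): stack <>
after step 8 (op8 pop() → empty): stack <>
after step 9 (op9 push(7)): stack <7>

op1 → op3 → op2 → op4 → op5 → op6 → op7 → op8 → op9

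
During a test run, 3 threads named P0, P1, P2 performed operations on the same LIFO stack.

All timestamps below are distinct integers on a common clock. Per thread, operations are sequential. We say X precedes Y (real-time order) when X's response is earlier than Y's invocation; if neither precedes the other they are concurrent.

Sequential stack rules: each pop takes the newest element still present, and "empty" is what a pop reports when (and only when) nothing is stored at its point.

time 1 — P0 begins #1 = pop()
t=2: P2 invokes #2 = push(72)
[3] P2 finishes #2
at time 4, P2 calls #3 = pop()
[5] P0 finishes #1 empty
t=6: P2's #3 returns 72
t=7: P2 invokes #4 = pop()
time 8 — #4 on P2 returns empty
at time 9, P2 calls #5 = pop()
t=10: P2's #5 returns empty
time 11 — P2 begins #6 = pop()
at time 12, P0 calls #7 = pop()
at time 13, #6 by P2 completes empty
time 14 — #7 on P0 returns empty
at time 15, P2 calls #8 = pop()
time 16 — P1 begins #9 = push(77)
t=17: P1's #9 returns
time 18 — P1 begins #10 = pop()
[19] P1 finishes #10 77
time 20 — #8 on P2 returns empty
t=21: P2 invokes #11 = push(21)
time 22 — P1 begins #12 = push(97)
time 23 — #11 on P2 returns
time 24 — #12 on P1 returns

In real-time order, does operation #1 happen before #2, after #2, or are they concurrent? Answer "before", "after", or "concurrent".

concurrent

#1 spans [1,5], #2 spans [2,3]
the intervals overlap in both directions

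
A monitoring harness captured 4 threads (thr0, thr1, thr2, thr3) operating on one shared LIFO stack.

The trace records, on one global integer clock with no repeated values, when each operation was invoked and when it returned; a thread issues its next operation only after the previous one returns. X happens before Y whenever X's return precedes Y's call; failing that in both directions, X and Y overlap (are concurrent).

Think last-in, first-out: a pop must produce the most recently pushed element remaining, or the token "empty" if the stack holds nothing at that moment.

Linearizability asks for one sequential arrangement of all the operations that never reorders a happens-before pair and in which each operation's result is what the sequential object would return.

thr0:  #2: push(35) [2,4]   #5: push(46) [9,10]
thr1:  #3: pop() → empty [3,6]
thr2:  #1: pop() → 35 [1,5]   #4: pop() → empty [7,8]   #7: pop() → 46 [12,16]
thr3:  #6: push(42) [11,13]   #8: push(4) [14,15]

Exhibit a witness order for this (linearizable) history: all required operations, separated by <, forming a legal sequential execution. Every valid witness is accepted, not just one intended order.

1. #2 push(35), leaving stack <35>
2. #1 pop() → 35, leaving stack <>
3. #3 pop() → empty, leaving stack <>
4. #4 pop() → empty, leaving stack <>
5. #5 push(46), leaving stack <46>
6. #7 pop() → 46, leaving stack <>
7. #6 push(42), leaving stack <42>
8. #8 push(4), leaving stack <42,4>

#2 < #1 < #3 < #4 < #5 < #7 < #6 < #8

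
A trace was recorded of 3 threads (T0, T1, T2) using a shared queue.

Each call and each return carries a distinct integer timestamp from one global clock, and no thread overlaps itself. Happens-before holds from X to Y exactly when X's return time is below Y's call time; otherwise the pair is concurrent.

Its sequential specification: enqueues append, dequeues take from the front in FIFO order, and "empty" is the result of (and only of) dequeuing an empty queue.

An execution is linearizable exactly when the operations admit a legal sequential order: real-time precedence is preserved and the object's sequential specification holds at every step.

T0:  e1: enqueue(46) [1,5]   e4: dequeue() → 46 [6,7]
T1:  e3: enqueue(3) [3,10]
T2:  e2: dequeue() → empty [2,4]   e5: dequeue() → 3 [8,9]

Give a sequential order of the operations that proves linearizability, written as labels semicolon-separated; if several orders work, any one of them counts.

e2; e1; e3; e4; e5

1. e2 dequeue() → empty, leaving queue <>
2. e1 enqueue(46), leaving queue <46>
3. e3 enqueue(3), leaving queue <46,3>
4. e4 dequeue() → 46, leaving queue <3>
5. e5 dequeue() → 3, leaving queue <>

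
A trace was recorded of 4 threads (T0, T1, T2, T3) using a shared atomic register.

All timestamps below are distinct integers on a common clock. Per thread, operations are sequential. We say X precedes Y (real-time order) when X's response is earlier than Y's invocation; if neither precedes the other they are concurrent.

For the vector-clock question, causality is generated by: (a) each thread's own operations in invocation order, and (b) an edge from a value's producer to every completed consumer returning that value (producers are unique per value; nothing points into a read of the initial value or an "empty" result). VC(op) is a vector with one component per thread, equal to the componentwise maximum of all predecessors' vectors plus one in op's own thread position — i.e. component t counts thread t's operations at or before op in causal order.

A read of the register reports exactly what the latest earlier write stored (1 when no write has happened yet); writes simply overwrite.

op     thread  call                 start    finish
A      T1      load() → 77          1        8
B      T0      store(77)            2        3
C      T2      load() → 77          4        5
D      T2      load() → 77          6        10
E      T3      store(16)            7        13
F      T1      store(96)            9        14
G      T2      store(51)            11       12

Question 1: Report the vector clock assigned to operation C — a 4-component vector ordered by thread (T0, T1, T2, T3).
invoked at 7, E has no predecessors; its own T3 bump gives (0, 0, 0, 1)
invoked at 2, B has no predecessors; its own T0 bump gives (1, 0, 0, 0)
invoked at 4, C merges VC(B)=(1, 0, 0, 0) and bumps T2's slot → (1, 0, 1, 0)
invoked at 1, A merges VC(B)=(1, 0, 0, 0) and bumps T1's slot → (1, 1, 0, 0)
invoked at 6, D merges VC(B)=(1, 0, 0, 0), VC(C)=(1, 0, 1, 0) and bumps T2's slot → (1, 0, 2, 0)
invoked at 9, F merges VC(A)=(1, 1, 0, 0) and bumps T1's slot → (1, 2, 0, 0)
invoked at 11, G merges VC(D)=(1, 0, 2, 0) and bumps T2's slot → (1, 0, 3, 0)
target: VC(C) = (1, 0, 1, 0)

(1, 0, 1, 0)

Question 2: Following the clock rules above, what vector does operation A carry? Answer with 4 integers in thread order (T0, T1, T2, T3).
root op E, invoked 7: fresh clock plus T3's own tick → (0, 0, 0, 1)
root op B, invoked 2: fresh clock plus T0's own tick → (1, 0, 0, 0)
VC(C, invoked at 4): max of VC(B)=(1, 0, 0, 0), then +1 on thread T2 → (1, 0, 1, 0)
VC(A, invoked at 1): max of VC(B)=(1, 0, 0, 0), then +1 on thread T1 → (1, 1, 0, 0)
VC(D, invoked at 6): max of VC(B)=(1, 0, 0, 0), VC(C)=(1, 0, 1, 0), then +1 on thread T2 → (1, 0, 2, 0)
VC(F, invoked at 9): max of VC(A)=(1, 1, 0, 0), then +1 on thread T1 → (1, 2, 0, 0)
VC(G, invoked at 11): max of VC(D)=(1, 0, 2, 0), then +1 on thread T2 → (1, 0, 3, 0)
target: VC(A) = (1, 1, 0, 0)

(1, 1, 0, 0)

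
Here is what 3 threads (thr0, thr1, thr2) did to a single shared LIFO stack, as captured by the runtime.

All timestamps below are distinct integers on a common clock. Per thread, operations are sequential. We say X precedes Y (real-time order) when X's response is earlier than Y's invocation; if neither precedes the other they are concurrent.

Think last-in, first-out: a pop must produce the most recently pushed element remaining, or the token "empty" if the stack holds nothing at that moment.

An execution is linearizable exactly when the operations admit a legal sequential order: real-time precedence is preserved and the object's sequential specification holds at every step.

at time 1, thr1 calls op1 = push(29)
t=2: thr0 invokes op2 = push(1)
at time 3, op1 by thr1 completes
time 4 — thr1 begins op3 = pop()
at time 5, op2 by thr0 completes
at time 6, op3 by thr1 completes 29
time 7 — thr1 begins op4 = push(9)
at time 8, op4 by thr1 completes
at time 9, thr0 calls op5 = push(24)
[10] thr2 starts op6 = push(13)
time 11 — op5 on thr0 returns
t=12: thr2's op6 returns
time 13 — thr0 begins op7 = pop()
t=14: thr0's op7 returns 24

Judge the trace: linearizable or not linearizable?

one valid linearization: op1, op3, op2, op4, op6, op5, op7
after step 1 (op1 push(29)): stack <29>
after step 2 (op3 pop() → 29): stack <>
after step 3 (op2 push(1)): stack <1>
after step 4 (op4 push(9)): stack <1,9>
after step 5 (op6 push(13)): stack <1,9,13>
after step 6 (op5 push(24)): stack <1,9,13,24>
after step 7 (op7 pop() → 24): stack <1,9,13>

linearizable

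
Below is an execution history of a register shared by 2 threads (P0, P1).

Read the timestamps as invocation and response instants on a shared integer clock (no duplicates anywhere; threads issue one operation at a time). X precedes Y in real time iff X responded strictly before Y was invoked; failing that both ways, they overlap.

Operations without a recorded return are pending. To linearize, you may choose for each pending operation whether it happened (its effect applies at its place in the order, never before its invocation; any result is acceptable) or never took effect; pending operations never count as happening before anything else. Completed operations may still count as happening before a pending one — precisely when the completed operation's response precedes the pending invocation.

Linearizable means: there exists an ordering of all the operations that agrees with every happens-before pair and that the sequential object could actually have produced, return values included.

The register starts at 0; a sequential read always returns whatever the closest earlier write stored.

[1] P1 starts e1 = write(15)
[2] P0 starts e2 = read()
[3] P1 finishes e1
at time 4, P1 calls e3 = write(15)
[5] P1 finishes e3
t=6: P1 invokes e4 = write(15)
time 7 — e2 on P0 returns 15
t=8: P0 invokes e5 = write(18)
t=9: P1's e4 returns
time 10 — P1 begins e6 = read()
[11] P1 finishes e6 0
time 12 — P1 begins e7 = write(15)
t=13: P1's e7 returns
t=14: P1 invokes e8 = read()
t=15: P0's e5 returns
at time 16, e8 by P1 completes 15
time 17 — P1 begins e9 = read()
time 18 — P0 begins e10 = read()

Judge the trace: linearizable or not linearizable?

not linearizable

already the first 11 events (up to e6's response at time 11) admit no linearization; the first 10 still do
all 4 real-time-respecting orders fail — 5 completed register operations, no legal replay
including or dropping the 1 pending operation (e5) in any combination fails
for example e1, e2, e3, e4, e6 (pending dropped) fails at step 5: e6 read() → 0 is not legal there
for example e1, e3, e2, e4, e6 (pending dropped) fails at step 5: e6 read() → 0 is not legal there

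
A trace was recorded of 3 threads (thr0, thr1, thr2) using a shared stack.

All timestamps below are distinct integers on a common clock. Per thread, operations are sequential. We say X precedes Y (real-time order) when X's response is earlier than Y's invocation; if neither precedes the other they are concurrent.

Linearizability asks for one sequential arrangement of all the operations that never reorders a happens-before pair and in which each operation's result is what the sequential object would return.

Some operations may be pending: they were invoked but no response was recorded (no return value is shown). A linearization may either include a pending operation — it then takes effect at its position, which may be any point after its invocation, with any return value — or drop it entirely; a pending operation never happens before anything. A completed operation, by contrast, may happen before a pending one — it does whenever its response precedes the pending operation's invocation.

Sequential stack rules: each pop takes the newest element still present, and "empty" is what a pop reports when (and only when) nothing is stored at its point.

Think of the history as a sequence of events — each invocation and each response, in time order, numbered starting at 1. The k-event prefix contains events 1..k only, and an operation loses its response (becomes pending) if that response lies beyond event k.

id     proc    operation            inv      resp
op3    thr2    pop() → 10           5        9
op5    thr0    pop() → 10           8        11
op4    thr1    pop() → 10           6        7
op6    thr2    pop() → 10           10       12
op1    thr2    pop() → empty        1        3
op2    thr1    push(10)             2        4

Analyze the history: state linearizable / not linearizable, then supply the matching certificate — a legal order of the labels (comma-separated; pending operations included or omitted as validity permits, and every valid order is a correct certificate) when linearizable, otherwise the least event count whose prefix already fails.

not linearizable — minimal violating prefix: 9 events

cut after 8 events: linearizable; cut after 9 events (op3 responds, time 9): not linearizable
no legal order exists: 4 real-time-consistent candidates over 4 completed stack operations, all rejected
including or dropping the 1 pending operation (op5) in any combination fails
for example op1, op2, op3, op4 (pending dropped) fails at step 4: op4 pop() → 10 is not legal there
for example op1, op2, op4, op3 (pending dropped) fails at step 4: op3 pop() → 10 is not legal there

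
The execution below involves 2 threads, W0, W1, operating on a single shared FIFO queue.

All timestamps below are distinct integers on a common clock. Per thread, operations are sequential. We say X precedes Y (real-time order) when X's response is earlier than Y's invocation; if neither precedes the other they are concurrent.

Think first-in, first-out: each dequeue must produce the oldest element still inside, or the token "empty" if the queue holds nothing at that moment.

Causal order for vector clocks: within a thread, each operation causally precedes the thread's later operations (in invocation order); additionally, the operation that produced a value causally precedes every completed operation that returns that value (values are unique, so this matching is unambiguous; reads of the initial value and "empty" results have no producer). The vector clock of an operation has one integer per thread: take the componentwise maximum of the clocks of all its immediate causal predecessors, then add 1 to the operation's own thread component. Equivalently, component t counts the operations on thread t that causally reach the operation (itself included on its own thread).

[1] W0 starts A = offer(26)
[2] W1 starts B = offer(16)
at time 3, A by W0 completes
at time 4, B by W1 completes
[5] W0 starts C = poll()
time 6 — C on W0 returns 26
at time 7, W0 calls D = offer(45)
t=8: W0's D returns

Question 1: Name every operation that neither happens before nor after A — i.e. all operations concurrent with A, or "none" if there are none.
B

overlap test against A [1,3]: concurrent iff the interval meets 1..3
B [2,4]: concurrent
C [5,6]: after
D [7,8]: after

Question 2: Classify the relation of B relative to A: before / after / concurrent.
concurrent

B spans [2,4], A spans [1,3]
the intervals overlap in both directions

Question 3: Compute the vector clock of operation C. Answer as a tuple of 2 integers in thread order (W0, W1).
(2, 0)

root op B, invoked 2: fresh clock plus W1's own tick → (0, 1)
root op A, invoked 1: fresh clock plus W0's own tick → (1, 0)
C, invoked 5, takes VC(A)=(1, 0) under max, adds 1 for W0 → (2, 0)
D, invoked 7, takes VC(C)=(2, 0) under max, adds 1 for W0 → (3, 0)
target: VC(C) = (2, 0)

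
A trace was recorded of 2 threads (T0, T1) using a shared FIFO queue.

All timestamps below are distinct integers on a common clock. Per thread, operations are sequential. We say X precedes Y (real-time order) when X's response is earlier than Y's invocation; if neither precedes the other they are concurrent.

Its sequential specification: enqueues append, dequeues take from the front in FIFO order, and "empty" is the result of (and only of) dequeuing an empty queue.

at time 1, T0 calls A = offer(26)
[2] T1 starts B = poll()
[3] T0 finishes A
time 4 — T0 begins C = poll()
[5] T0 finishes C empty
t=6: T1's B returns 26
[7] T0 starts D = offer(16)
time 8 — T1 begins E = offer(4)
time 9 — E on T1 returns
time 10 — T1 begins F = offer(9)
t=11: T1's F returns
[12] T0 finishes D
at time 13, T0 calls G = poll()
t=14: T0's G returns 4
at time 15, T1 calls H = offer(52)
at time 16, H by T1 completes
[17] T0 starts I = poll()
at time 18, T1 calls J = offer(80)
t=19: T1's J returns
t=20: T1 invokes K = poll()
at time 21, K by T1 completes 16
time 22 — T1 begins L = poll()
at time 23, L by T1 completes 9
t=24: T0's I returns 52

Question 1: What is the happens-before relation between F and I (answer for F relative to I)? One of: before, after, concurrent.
before

F spans [10,11], I spans [17,24]
resp(F)=11 < inv(I)=17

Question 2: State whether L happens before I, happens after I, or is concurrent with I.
concurrent

L spans [22,23], I spans [17,24]
the intervals overlap in both directions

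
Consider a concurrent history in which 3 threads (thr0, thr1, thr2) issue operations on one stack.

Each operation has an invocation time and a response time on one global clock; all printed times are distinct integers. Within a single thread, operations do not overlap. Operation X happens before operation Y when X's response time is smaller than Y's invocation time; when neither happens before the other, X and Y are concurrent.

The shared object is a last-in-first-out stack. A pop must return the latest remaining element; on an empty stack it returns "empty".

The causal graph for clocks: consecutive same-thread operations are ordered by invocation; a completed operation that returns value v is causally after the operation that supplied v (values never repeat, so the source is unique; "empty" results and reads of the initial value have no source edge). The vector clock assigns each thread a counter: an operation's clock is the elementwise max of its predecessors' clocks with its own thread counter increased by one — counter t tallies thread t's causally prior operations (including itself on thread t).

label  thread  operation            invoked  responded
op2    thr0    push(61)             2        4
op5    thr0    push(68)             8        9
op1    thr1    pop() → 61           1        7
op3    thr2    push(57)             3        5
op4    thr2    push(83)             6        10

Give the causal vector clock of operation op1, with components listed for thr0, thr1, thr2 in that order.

invoked at 3, op3 has no predecessors; its own thr2 bump gives (0, 0, 1)
invoked at 2, op2 has no predecessors; its own thr0 bump gives (1, 0, 0)
from VC(op3)=(0, 0, 1), op4 (invoked 6) maxes components and bumps thr2 → (0, 0, 2)
from VC(op2)=(1, 0, 0), op1 (invoked 1) maxes components and bumps thr1 → (1, 1, 0)
from VC(op2)=(1, 0, 0), op5 (invoked 8) maxes components and bumps thr0 → (2, 0, 0)
target: VC(op1) = (1, 1, 0)

(1, 1, 0)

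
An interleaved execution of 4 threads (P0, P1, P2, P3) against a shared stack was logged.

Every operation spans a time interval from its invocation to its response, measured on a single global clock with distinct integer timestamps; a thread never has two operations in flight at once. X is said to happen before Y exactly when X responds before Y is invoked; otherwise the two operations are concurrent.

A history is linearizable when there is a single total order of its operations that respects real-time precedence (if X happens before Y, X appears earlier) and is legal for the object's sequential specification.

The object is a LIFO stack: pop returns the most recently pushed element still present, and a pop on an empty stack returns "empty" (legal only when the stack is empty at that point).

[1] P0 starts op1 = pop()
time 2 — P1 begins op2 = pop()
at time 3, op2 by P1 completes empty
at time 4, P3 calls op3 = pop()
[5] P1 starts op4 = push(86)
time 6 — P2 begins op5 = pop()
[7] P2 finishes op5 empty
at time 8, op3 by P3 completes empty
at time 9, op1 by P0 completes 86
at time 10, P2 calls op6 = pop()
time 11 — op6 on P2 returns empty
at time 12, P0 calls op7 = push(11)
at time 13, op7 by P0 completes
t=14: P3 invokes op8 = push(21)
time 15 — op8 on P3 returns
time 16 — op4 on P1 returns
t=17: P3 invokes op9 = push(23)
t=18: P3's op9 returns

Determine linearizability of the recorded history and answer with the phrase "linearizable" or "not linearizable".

one valid linearization: op2, op3, op4, op1, op5, op6, op7, op8, op9
step 1: op2 pop() → empty — stack <>
step 2: op3 pop() → empty — stack <>
step 3: op4 push(86) — stack <86>
step 4: op1 pop() → 86 — stack <>
step 5: op5 pop() → empty — stack <>
step 6: op6 pop() → empty — stack <>
step 7: op7 push(11) — stack <11>
step 8: op8 push(21) — stack <11,21>
step 9: op9 push(23) — stack <11,21,23>

linearizable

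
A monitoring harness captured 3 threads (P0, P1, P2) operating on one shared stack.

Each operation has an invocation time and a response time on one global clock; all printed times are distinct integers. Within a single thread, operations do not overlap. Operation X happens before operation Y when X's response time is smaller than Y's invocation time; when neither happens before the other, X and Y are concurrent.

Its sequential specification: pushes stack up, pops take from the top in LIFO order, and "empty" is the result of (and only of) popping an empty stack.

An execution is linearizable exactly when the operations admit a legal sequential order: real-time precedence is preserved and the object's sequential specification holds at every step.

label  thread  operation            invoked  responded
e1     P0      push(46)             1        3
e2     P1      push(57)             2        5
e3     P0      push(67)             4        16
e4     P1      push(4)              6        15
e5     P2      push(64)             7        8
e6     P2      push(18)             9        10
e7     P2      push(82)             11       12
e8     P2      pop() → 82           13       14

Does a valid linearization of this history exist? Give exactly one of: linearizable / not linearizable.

linearizable

witness order: e1, e2, e3, e4, e5, e6, e7, e8
after step 1 (e1 push(46)): stack <46>
after step 2 (e2 push(57)): stack <46,57>
after step 3 (e3 push(67)): stack <46,57,67>
after step 4 (e4 push(4)): stack <46,57,67,4>
after step 5 (e5 push(64)): stack <46,57,67,4,64>
after step 6 (e6 push(18)): stack <46,57,67,4,64,18>
after step 7 (e7 push(82)): stack <46,57,67,4,64,18,82>
after step 8 (e8 pop() → 82): stack <46,57,67,4,64,18>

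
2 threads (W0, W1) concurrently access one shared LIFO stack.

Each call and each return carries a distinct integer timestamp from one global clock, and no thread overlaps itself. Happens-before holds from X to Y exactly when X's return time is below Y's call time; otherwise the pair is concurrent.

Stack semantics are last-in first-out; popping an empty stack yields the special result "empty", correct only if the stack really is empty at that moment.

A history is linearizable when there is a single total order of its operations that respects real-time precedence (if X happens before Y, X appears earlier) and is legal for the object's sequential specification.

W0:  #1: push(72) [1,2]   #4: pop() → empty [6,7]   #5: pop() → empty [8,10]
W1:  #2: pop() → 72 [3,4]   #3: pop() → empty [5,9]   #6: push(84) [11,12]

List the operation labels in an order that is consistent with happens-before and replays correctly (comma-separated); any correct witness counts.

#1, #2, #3, #4, #5, #6

1. #1 push(72), leaving stack <72>
2. #2 pop() → 72, leaving stack <>
3. #3 pop() → empty, leaving stack <>
4. #4 pop() → empty, leaving stack <>
5. #5 pop() → empty, leaving stack <>
6. #6 push(84), leaving stack <84>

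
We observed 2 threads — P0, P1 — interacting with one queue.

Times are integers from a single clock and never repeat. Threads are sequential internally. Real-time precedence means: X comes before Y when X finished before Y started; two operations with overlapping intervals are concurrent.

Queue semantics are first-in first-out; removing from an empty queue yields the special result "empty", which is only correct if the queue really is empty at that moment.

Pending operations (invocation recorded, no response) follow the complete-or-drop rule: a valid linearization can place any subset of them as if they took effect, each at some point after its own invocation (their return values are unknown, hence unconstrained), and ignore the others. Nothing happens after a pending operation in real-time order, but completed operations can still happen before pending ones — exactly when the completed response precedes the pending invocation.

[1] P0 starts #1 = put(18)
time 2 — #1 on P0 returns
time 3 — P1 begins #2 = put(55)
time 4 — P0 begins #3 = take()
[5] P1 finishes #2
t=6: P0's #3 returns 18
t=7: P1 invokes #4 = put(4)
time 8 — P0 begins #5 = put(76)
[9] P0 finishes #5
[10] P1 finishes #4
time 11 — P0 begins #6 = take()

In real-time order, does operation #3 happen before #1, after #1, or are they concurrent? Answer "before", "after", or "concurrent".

#3 spans [4,6], #1 spans [1,2]
resp(#1)=2 < inv(#3)=4

after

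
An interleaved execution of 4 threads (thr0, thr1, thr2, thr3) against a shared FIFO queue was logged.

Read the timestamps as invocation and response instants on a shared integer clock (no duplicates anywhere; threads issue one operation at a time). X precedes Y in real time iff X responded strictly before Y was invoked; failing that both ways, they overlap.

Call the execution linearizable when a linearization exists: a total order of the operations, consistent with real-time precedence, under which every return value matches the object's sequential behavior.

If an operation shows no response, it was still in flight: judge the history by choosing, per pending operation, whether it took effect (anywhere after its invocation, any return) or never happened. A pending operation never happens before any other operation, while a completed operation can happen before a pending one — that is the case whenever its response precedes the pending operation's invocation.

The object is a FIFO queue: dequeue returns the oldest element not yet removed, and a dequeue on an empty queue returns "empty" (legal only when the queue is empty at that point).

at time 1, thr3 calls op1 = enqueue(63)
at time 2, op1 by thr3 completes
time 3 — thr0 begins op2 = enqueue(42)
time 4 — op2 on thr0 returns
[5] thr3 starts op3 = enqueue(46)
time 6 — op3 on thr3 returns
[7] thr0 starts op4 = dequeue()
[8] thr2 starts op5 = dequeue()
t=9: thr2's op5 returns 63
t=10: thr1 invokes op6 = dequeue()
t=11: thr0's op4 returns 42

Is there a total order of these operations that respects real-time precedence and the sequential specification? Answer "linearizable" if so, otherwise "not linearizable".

a witness: op1, op2, op3, op5, op4
step 1: op1 enqueue(63) — queue <63>
step 2: op2 enqueue(42) — queue <63,42>
step 3: op3 enqueue(46) — queue <63,42,46>
step 4: op5 dequeue() → 63 — queue <42,46>
step 5: op4 dequeue() → 42 — queue <46>

linearizable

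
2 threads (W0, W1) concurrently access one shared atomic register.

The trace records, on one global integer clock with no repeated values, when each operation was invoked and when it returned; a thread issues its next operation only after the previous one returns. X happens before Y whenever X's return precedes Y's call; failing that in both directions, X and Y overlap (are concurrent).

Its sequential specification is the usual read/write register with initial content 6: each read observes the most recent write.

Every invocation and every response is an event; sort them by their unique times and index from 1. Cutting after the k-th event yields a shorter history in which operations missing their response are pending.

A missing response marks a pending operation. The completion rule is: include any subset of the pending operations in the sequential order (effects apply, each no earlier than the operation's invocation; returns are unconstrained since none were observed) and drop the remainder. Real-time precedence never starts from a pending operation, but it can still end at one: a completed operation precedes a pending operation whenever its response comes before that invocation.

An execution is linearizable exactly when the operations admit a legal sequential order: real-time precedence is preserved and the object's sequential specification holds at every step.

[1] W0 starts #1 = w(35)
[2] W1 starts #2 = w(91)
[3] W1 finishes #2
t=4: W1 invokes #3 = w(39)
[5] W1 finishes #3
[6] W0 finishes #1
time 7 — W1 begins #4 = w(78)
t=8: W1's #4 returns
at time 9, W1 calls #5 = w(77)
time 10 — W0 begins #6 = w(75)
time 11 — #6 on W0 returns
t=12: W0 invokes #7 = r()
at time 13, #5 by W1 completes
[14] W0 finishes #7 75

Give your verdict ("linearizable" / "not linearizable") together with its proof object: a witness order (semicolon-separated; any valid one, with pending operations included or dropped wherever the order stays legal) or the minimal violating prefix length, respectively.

linearizable — witness: #1; #2; #3; #4; #5; #6; #7

1. #1 w(35), leaving value 35
2. #2 w(91), leaving value 91
3. #3 w(39), leaving value 39
4. #4 w(78), leaving value 78
5. #5 w(77), leaving value 77
6. #6 w(75), leaving value 75
7. #7 r() → 75, leaving value 75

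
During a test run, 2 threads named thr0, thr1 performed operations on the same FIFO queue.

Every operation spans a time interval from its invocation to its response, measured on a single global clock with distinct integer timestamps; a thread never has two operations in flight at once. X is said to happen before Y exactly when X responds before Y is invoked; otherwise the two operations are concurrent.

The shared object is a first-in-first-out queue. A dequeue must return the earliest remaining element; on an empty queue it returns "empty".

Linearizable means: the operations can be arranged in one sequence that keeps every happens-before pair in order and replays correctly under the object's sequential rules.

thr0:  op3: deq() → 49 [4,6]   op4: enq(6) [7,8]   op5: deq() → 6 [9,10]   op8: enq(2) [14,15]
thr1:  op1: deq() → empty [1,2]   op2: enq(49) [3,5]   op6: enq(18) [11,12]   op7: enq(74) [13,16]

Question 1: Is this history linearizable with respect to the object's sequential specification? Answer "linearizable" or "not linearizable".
witness order: op1, op2, op3, op4, op5, op6, op7, op8
step 1: op1 deq() → empty — queue <>
step 2: op2 enq(49) — queue <49>
step 3: op3 deq() → 49 — queue <>
step 4: op4 enq(6) — queue <6>
step 5: op5 deq() → 6 — queue <>
step 6: op6 enq(18) — queue <18>
step 7: op7 enq(74) — queue <18,74>
step 8: op8 enq(2) — queue <18,74,2>

linearizable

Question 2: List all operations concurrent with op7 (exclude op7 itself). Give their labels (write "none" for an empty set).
Answer: op8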